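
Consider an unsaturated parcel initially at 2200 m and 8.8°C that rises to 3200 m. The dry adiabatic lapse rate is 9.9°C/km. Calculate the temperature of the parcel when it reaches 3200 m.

2200–3200 m, dry adiabatic: Δz = 1 km ⇒ ΔT = -9.9°C; T = -1.1°C

-1.1°C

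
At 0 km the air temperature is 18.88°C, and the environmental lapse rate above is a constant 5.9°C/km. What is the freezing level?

3.2 km

Height above start = (18.88 − 0) / 5.9 = 3.2 km
Altitude = 0 m + 3200 m = 3200 m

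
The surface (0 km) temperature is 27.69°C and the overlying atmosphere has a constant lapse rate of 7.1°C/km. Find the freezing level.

Height above start = (27.69 − 0) / 7.1 = 3.9 km
Altitude = 0 m + 3900 m = 3900 m

3.9 km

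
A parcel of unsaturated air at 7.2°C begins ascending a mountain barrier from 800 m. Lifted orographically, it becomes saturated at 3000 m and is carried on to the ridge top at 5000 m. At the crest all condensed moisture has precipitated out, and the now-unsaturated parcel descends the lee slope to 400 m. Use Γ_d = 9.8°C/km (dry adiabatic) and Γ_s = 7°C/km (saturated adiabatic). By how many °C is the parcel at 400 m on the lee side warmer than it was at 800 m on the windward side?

800–3000 m, dry: Δz = 2.2 km ⇒ ΔT = -21.56°C; T = -14.36°C
3000–5000 m, saturated: Δz = 2 km ⇒ ΔT = -14°C; T = -28.36°C
5000–400 m, dry descent: Δz = 4.6 km ⇒ ΔT = +45.08°C; T = 16.72°C
Net change vs windward start: 16.72 − 7.2 = +9.52°C

+9.52°C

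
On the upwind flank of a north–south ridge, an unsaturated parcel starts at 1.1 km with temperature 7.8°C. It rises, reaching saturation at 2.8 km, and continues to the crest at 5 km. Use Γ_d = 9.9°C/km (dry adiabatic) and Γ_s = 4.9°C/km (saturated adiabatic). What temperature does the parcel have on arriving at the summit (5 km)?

-19.81°C

1100–2800 m, dry: Δz = 1.7 km ⇒ ΔT = -16.83°C; T = -9.03°C
2800–5000 m, saturated: Δz = 2.2 km ⇒ ΔT = -10.78°C; T = -19.81°C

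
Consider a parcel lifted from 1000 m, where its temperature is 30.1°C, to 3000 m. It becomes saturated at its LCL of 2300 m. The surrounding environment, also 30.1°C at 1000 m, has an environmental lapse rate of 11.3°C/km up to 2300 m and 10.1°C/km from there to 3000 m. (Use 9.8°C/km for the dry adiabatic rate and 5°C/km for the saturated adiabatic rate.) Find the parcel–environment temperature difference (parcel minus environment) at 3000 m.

Parcel:
  From 1000 m to 2300 m (dry): cools by 9.8 × 1.3 = 12.74°C, giving 17.36°C.
  From 2300 m to 3000 m (saturated): cools by 5 × 0.7 = 3.5°C, giving 13.86°C.
Environment:
  From 1000 m to 2300 m (environment, lower layer): cools by 11.3 × 1.3 = 14.69°C, giving 15.41°C.
  From 2300 m to 3000 m (environment, upper layer): cools by 10.1 × 0.7 = 7.07°C, giving 8.34°C.
T_parcel − T_env = 13.86 − 8.34 = +5.52°C

+5.52°C (parcel warmer than environment)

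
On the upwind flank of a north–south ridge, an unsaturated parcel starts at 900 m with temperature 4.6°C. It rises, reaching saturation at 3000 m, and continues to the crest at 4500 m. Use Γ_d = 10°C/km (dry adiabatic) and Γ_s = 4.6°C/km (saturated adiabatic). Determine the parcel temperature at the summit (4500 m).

Dry to 3000 m: -10 × 2.1 km = -21°C, so T = -16.4°C.
Saturated to 4500 m: -4.6 × 1.5 km = -6.9°C, so T = -23.3°C.

-23.3°C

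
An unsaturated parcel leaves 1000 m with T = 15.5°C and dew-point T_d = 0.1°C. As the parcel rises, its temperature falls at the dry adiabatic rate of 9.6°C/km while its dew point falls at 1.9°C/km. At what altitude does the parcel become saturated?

T and T_d converge at 9.6 − 1.9 = 7.7°C per km
Height above start = (15.5 − 0.1) / 7.7 = 2 km
LCL altitude = 1000 m + 2000 m = 3000 m

3000 m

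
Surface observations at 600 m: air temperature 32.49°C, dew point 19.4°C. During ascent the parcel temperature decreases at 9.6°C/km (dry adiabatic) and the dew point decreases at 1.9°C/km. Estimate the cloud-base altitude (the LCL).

2300 m

T and T_d converge at 9.6 − 1.9 = 7.7°C per km
Height above start = (32.49 − 19.4) / 7.7 = 1.7 km
LCL altitude = 600 m + 1700 m = 2300 m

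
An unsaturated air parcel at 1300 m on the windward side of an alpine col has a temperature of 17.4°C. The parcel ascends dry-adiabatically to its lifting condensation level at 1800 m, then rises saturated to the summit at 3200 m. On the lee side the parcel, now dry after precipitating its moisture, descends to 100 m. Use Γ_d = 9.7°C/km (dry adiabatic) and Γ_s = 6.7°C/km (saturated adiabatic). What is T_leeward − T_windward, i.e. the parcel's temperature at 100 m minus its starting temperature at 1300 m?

+15.84°C

1300–1800 m, dry: Δz = 0.5 km ⇒ ΔT = -4.85°C; T = 12.55°C
1800–3200 m, saturated: Δz = 1.4 km ⇒ ΔT = -9.38°C; T = 3.17°C
3200–100 m, dry descent: Δz = 3.1 km ⇒ ΔT = +30.07°C; T = 33.24°C
Net change vs windward start: 33.24 − 17.4 = +15.84°C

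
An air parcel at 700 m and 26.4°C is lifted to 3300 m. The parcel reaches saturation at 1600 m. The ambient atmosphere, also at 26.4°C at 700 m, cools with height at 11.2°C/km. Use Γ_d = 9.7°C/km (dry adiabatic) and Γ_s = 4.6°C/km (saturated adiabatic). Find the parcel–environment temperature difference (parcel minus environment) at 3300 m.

Parcel:
  700–1600 m, dry: Δz = 0.9 km ⇒ ΔT = -8.73°C; T = 17.67°C
  1600–3300 m, saturated: Δz = 1.7 km ⇒ ΔT = -7.82°C; T = 9.85°C
Environment:
  700–3300 m, environment: Δz = 2.6 km ⇒ ΔT = -29.12°C; T = -2.72°C
T_parcel − T_env = 9.85 − (-2.72) = +12.57°C

+12.57°C (parcel warmer than environment)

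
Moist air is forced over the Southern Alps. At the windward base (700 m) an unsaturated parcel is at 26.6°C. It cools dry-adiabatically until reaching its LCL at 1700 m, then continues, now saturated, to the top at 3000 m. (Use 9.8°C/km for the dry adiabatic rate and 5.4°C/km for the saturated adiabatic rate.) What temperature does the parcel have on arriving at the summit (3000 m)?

Dry to 1700 m: -9.8 × 1 km = -9.8°C, so T = 16.8°C.
Saturated to 3000 m: -5.4 × 1.3 km = -7.02°C, so T = 9.78°C.

9.78°C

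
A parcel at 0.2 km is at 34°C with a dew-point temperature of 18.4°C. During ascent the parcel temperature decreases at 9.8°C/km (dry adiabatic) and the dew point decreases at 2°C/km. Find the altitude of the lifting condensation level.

T and T_d converge at 9.8 − 2 = 7.8°C per km
Height above start = (34 − 18.4) / 7.8 = 2 km
LCL altitude = 200 m + 2000 m = 2200 m

2.2 km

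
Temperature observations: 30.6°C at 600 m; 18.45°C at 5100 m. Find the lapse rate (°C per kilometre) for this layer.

2.7°C/km

Γ = −ΔT/Δz = (30.6 − 18.45) / (5100 − 600) m
  = 12.15°C / 4.5 km = 2.7°C/km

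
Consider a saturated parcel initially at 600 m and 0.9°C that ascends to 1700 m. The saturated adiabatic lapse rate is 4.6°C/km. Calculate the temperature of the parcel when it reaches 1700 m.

600 → 1700 m (saturated adiabatic, 4.6°C/km): ΔT = -4.6 × 1.1 = -5.06°C → T = -4.16°C

-4.16°C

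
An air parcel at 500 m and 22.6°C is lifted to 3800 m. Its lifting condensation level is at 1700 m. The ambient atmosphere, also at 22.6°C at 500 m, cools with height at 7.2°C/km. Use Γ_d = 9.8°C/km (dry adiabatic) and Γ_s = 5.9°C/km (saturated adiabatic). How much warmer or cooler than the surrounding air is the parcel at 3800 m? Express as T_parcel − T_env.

-0.39°C (parcel cooler than environment)

Parcel:
  From 500 m to 1700 m (dry): cools by 9.8 × 1.2 = 11.76°C, giving 10.84°C.
  From 1700 m to 3800 m (saturated): cools by 5.9 × 2.1 = 12.39°C, giving -1.55°C.
Environment:
  From 500 m to 3800 m (environment): cools by 7.2 × 3.3 = 23.76°C, giving -1.16°C.
T_parcel − T_env = -1.55 − (-1.16) = -0.39°C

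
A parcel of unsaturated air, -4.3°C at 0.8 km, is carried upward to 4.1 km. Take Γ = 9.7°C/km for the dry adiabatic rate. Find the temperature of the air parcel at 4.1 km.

-36.31°C

800 → 4100 m (dry adiabatic, 9.7°C/km): ΔT = -9.7 × 3.3 = -32.01°C → T = -36.31°C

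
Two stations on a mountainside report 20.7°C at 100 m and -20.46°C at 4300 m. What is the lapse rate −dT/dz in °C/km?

9.8°C/km

Γ = −ΔT/Δz = (20.7 − (-20.46)) / (4300 − 100) m
  = 41.16°C / 4.2 km = 9.8°C/km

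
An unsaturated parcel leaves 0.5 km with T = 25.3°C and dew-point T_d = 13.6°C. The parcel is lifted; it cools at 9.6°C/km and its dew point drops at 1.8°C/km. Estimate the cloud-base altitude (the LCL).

T and T_d converge at 9.6 − 1.8 = 7.8°C per km
Height above start = (25.3 − 13.6) / 7.8 = 1.5 km
LCL altitude = 500 m + 1500 m = 2000 m

2 km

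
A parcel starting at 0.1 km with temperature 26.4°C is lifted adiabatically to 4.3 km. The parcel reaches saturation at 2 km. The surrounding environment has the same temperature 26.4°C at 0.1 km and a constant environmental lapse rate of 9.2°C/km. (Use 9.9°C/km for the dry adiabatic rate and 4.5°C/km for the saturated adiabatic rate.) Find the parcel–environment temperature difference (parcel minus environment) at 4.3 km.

+9.48°C (parcel warmer than environment)

Parcel:
  Dry to 2000 m: -9.9 × 1.9 km = -18.81°C, so T = 7.59°C.
  Saturated to 4300 m: -4.5 × 2.3 km = -10.35°C, so T = -2.76°C.
Environment:
  Environment to 4300 m: -9.2 × 4.2 km = -38.64°C, so T = -12.24°C.
T_parcel − T_env = -2.76 − (-12.24) = +9.48°C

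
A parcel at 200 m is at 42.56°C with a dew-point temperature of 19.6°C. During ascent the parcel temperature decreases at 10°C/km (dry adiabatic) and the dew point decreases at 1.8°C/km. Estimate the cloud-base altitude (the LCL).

T and T_d converge at 10 − 1.8 = 8.2°C per km
Height above start = (42.56 − 19.6) / 8.2 = 2.8 km
LCL altitude = 200 m + 2800 m = 3000 m

3000 m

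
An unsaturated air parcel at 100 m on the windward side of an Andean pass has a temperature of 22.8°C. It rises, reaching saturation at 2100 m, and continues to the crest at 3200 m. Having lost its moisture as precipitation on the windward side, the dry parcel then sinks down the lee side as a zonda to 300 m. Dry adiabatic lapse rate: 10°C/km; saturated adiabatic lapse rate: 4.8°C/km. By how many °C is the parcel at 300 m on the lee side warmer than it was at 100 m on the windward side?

+3.72°C

100 → 2100 m (dry, 10°C/km): ΔT = -10 × 2 = -20°C → T = 2.8°C
2100 → 3200 m (saturated, 4.8°C/km): ΔT = -4.8 × 1.1 = -5.28°C → T = -2.48°C
3200 → 300 m (dry descent, 10°C/km): ΔT = +10 × 2.9 = +29°C → T = 26.52°C
Net change vs windward start: 26.52 − 22.8 = +3.72°C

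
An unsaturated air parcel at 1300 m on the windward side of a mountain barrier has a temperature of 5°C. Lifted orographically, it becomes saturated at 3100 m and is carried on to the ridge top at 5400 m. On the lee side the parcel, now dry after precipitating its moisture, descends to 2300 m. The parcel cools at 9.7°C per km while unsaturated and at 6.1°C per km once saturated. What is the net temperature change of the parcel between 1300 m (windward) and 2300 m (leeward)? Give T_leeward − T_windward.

From 1300 m to 3100 m (dry): cools by 9.7 × 1.8 = 17.46°C, giving -12.46°C.
From 3100 m to 5400 m (saturated): cools by 6.1 × 2.3 = 14.03°C, giving -26.49°C.
From 5400 m to 2300 m (dry descent): warms by 9.7 × 3.1 = 30.07°C, giving 3.58°C.
Net change vs windward start: 3.58 − 5 = -1.42°C

-1.42°C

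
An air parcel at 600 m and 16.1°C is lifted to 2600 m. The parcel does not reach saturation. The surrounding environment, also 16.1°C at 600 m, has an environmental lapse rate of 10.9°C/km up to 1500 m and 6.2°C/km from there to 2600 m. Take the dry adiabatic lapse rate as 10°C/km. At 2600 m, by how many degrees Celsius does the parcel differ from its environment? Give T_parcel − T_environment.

-3.37°C (parcel cooler than environment)

Parcel:
  600 → 2600 m (dry, 10°C/km): ΔT = -10 × 2 = -20°C → T = -3.9°C
Environment:
  600 → 1500 m (environment, lower layer, 10.9°C/km): ΔT = -10.9 × 0.9 = -9.81°C → T = 6.29°C
  1500 → 2600 m (environment, upper layer, 6.2°C/km): ΔT = -6.2 × 1.1 = -6.82°C → T = -0.53°C
T_parcel − T_env = -3.9 − (-0.53) = -3.37°C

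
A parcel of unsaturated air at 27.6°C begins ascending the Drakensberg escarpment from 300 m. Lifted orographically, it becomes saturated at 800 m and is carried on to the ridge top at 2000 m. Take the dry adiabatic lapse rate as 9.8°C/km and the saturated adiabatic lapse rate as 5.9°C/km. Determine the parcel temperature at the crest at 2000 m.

Dry to 800 m: -9.8 × 0.5 km = -4.9°C, so T = 22.7°C.
Saturated to 2000 m: -5.9 × 1.2 km = -7.08°C, so T = 15.62°C.

15.62°C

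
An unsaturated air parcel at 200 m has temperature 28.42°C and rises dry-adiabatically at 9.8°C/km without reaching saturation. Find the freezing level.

3100 m

Height above start = (28.42 − 0) / 9.8 = 2.9 km
Altitude = 200 m + 2900 m = 3100 m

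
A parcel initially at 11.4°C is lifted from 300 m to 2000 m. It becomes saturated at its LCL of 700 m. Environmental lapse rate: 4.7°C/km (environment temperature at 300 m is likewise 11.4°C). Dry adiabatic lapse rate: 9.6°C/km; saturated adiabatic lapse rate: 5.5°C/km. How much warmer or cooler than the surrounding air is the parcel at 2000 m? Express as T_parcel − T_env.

-3°C (parcel cooler than environment)

Parcel:
  From 300 m to 700 m (dry): cools by 9.6 × 0.4 = 3.84°C, giving 7.56°C.
  From 700 m to 2000 m (saturated): cools by 5.5 × 1.3 = 7.15°C, giving 0.41°C.
Environment:
  From 300 m to 2000 m (environment): cools by 4.7 × 1.7 = 7.99°C, giving 3.41°C.
T_parcel − T_env = 0.41 − 3.41 = -3°C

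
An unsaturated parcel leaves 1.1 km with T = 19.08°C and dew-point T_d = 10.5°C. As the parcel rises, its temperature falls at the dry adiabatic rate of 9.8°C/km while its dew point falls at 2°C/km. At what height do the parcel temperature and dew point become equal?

2.2 km

T and T_d converge at 9.8 − 2 = 7.8°C per km
Height above start = (19.08 − 10.5) / 7.8 = 1.1 km
LCL altitude = 1100 m + 1100 m = 2200 m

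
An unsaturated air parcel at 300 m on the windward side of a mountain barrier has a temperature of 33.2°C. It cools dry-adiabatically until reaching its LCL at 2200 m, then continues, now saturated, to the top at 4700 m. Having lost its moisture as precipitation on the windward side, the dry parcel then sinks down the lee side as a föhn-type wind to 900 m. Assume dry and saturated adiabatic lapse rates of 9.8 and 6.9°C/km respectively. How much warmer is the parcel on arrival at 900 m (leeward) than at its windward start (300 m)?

From 300 m to 2200 m (dry): cools by 9.8 × 1.9 = 18.62°C, giving 14.58°C.
From 2200 m to 4700 m (saturated): cools by 6.9 × 2.5 = 17.25°C, giving -2.67°C.
From 4700 m to 900 m (dry descent): warms by 9.8 × 3.8 = 37.24°C, giving 34.57°C.
Net change vs windward start: 34.57 − 33.2 = +1.37°C

+1.37°C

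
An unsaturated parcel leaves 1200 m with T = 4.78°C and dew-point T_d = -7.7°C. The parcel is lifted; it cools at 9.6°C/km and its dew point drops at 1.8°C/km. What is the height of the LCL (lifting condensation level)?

2800 m

T and T_d converge at 9.6 − 1.8 = 7.8°C per km
Height above start = (4.78 − (-7.7)) / 7.8 = 1.6 km
LCL altitude = 1200 m + 1600 m = 2800 m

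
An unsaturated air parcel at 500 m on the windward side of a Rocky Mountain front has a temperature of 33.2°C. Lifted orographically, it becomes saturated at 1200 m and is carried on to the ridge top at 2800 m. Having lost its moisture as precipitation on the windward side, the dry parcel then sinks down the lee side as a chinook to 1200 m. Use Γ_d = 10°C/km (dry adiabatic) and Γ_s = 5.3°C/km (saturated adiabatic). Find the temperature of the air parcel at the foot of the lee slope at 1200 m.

From 500 m to 1200 m (dry): cools by 10 × 0.7 = 7°C, giving 26.2°C.
From 1200 m to 2800 m (saturated): cools by 5.3 × 1.6 = 8.48°C, giving 17.72°C.
From 2800 m to 1200 m (dry descent): warms by 10 × 1.6 = 16°C, giving 33.72°C.

33.72°C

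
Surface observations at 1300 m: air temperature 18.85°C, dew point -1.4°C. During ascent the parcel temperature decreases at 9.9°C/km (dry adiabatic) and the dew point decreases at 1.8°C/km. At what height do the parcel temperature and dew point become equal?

3800 m

T and T_d converge at 9.9 − 1.8 = 8.1°C per km
Height above start = (18.85 − (-1.4)) / 8.1 = 2.5 km
LCL altitude = 1300 m + 2500 m = 3800 m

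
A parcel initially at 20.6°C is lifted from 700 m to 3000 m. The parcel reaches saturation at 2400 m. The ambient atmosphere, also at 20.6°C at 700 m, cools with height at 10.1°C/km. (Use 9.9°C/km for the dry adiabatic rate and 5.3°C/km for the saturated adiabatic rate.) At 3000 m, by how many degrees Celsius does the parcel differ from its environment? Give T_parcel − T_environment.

+3.22°C (parcel warmer than environment)

Parcel:
  700–2400 m, dry: Δz = 1.7 km ⇒ ΔT = -16.83°C; T = 3.77°C
  2400–3000 m, saturated: Δz = 0.6 km ⇒ ΔT = -3.18°C; T = 0.59°C
Environment:
  700–3000 m, environment: Δz = 2.3 km ⇒ ΔT = -23.23°C; T = -2.63°C
T_parcel − T_env = 0.59 − (-2.63) = +3.22°C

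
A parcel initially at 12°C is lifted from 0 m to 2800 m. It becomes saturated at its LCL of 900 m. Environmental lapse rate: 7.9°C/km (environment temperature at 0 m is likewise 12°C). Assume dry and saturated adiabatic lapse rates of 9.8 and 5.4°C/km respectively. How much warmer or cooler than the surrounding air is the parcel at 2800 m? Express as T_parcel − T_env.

+3.04°C (parcel warmer than environment)

Parcel:
  Dry to 900 m: -9.8 × 0.9 km = -8.82°C, so T = 3.18°C.
  Saturated to 2800 m: -5.4 × 1.9 km = -10.26°C, so T = -7.08°C.
Environment:
  Environment to 2800 m: -7.9 × 2.8 km = -22.12°C, so T = -10.12°C.
T_parcel − T_env = -7.08 − (-10.12) = +3.04°C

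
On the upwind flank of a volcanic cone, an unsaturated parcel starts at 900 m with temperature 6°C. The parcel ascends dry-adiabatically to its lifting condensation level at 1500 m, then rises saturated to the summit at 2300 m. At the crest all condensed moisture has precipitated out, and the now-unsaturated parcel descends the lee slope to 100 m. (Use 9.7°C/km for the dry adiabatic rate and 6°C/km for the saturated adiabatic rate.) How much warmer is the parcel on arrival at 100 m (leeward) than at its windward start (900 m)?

Dry to 1500 m: -9.7 × 0.6 km = -5.82°C, so T = 0.18°C.
Saturated to 2300 m: -6 × 0.8 km = -4.8°C, so T = -4.62°C.
Dry descent to 100 m: +9.7 × 2.2 km = +21.34°C, so T = 16.72°C.
Net change vs windward start: 16.72 − 6 = +10.72°C

+10.72°C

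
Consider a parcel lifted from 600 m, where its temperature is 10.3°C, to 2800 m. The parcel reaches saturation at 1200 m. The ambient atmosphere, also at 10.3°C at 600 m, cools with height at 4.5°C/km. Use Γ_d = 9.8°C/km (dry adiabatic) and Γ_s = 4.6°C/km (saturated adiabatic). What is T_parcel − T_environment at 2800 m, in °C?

Parcel:
  From 600 m to 1200 m (dry): cools by 9.8 × 0.6 = 5.88°C, giving 4.42°C.
  From 1200 m to 2800 m (saturated): cools by 4.6 × 1.6 = 7.36°C, giving -2.94°C.
Environment:
  From 600 m to 2800 m (environment): cools by 4.5 × 2.2 = 9.9°C, giving 0.4°C.
T_parcel − T_env = -2.94 − 0.4 = -3.34°C

-3.34°C (parcel cooler than environment)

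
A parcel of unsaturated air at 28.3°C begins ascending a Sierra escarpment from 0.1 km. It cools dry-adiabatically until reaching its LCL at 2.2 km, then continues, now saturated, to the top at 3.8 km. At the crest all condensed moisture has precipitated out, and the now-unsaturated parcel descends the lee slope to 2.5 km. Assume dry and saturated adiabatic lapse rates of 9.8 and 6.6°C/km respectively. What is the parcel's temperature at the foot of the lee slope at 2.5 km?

9.9°C

From 100 m to 2200 m (dry): cools by 9.8 × 2.1 = 20.58°C, giving 7.72°C.
From 2200 m to 3800 m (saturated): cools by 6.6 × 1.6 = 10.56°C, giving -2.84°C.
From 3800 m to 2500 m (dry descent): warms by 9.8 × 1.3 = 12.74°C, giving 9.9°C.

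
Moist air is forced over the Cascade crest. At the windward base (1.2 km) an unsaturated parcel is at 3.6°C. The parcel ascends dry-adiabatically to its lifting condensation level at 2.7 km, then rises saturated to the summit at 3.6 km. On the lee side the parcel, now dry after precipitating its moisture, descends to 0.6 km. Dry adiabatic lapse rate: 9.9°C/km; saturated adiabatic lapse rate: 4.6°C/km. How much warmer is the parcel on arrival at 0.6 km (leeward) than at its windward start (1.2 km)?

From 1200 m to 2700 m (dry): cools by 9.9 × 1.5 = 14.85°C, giving -11.25°C.
From 2700 m to 3600 m (saturated): cools by 4.6 × 0.9 = 4.14°C, giving -15.39°C.
From 3600 m to 600 m (dry descent): warms by 9.9 × 3 = 29.7°C, giving 14.31°C.
Net change vs windward start: 14.31 − 3.6 = +10.71°C

+10.71°C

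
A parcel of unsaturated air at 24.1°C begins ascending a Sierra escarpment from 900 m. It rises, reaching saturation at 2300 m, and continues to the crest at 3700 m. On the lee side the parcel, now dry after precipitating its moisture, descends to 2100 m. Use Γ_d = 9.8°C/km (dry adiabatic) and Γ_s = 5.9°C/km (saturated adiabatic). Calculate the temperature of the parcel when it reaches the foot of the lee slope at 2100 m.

17.8°C

Dry to 2300 m: -9.8 × 1.4 km = -13.72°C, so T = 10.38°C.
Saturated to 3700 m: -5.9 × 1.4 km = -8.26°C, so T = 2.12°C.
Dry descent to 2100 m: +9.8 × 1.6 km = +15.68°C, so T = 17.8°C.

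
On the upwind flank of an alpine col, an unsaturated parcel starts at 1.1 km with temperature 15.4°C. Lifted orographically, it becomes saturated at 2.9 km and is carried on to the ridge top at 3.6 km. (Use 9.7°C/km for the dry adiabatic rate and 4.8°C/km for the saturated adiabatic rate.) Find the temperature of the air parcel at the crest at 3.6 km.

1100 → 2900 m (dry, 9.7°C/km): ΔT = -9.7 × 1.8 = -17.46°C → T = -2.06°C
2900 → 3600 m (saturated, 4.8°C/km): ΔT = -4.8 × 0.7 = -3.36°C → T = -5.42°C

-5.42°C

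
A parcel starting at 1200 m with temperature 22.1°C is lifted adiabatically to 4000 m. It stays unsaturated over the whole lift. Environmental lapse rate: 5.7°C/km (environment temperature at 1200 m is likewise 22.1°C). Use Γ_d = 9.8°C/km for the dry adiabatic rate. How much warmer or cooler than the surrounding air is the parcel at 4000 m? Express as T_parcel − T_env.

Parcel:
  Dry to 4000 m: -9.8 × 2.8 km = -27.44°C, so T = -5.34°C.
Environment:
  Environment to 4000 m: -5.7 × 2.8 km = -15.96°C, so T = 6.14°C.
T_parcel − T_env = -5.34 − 6.14 = -11.48°C

-11.48°C (parcel cooler than environment)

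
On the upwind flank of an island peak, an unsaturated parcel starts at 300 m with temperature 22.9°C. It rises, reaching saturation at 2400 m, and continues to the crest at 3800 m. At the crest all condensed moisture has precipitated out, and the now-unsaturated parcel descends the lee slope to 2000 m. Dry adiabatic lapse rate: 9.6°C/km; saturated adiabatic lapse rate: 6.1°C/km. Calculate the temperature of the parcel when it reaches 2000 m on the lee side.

From 300 m to 2400 m (dry): cools by 9.6 × 2.1 = 20.16°C, giving 2.74°C.
From 2400 m to 3800 m (saturated): cools by 6.1 × 1.4 = 8.54°C, giving -5.8°C.
From 3800 m to 2000 m (dry descent): warms by 9.6 × 1.8 = 17.28°C, giving 11.48°C.

11.48°C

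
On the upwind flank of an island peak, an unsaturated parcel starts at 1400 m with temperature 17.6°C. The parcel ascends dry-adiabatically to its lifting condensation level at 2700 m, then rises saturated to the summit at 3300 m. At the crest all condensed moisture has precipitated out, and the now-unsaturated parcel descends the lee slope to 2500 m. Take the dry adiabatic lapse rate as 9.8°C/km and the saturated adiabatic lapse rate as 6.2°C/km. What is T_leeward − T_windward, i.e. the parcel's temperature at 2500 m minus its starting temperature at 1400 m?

-8.62°C

From 1400 m to 2700 m (dry): cools by 9.8 × 1.3 = 12.74°C, giving 4.86°C.
From 2700 m to 3300 m (saturated): cools by 6.2 × 0.6 = 3.72°C, giving 1.14°C.
From 3300 m to 2500 m (dry descent): warms by 9.8 × 0.8 = 7.84°C, giving 8.98°C.
Net change vs windward start: 8.98 − 17.6 = -8.62°C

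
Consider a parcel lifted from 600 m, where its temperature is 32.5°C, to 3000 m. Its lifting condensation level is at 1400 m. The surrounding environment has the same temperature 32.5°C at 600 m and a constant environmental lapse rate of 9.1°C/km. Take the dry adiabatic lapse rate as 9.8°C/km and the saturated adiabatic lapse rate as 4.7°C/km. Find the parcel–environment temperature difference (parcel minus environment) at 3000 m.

+6.48°C (parcel warmer than environment)

Parcel:
  600 → 1400 m (dry, 9.8°C/km): ΔT = -9.8 × 0.8 = -7.84°C → T = 24.66°C
  1400 → 3000 m (saturated, 4.7°C/km): ΔT = -4.7 × 1.6 = -7.52°C → T = 17.14°C
Environment:
  600 → 3000 m (environment, 9.1°C/km): ΔT = -9.1 × 2.4 = -21.84°C → T = 10.66°C
T_parcel − T_env = 17.14 − 10.66 = +6.48°C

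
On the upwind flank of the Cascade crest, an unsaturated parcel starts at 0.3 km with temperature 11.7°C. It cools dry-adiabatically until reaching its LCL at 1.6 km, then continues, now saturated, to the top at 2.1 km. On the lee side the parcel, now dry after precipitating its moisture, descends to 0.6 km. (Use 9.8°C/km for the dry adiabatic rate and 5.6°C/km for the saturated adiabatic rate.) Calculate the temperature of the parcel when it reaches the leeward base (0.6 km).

300 → 1600 m (dry, 9.8°C/km): ΔT = -9.8 × 1.3 = -12.74°C → T = -1.04°C
1600 → 2100 m (saturated, 5.6°C/km): ΔT = -5.6 × 0.5 = -2.8°C → T = -3.84°C
2100 → 600 m (dry descent, 9.8°C/km): ΔT = +9.8 × 1.5 = +14.7°C → T = 10.86°C

10.86°C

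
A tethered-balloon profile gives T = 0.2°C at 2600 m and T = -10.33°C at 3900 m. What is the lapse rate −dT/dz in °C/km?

Γ = −ΔT/Δz = (0.2 − (-10.33)) / (3900 − 2600) m
  = 10.53°C / 1.3 km = 8.1°C/km

8.1°C/km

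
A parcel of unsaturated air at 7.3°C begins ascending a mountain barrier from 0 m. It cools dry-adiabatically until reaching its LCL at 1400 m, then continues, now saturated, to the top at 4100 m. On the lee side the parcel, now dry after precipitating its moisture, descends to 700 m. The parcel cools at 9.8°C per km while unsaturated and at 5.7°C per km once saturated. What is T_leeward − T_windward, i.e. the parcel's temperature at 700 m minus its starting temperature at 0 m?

+4.21°C

0 → 1400 m (dry, 9.8°C/km): ΔT = -9.8 × 1.4 = -13.72°C → T = -6.42°C
1400 → 4100 m (saturated, 5.7°C/km): ΔT = -5.7 × 2.7 = -15.39°C → T = -21.81°C
4100 → 700 m (dry descent, 9.8°C/km): ΔT = +9.8 × 3.4 = +33.32°C → T = 11.51°C
Net change vs windward start: 11.51 − 7.3 = +4.21°C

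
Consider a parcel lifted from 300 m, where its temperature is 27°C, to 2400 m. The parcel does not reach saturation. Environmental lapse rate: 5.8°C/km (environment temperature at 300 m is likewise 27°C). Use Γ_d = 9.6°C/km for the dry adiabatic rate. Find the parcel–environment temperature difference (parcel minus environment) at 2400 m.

Parcel:
  300–2400 m, dry: Δz = 2.1 km ⇒ ΔT = -20.16°C; T = 6.84°C
Environment:
  300–2400 m, environment: Δz = 2.1 km ⇒ ΔT = -12.18°C; T = 14.82°C
T_parcel − T_env = 6.84 − 14.82 = -7.98°C

-7.98°C (parcel cooler than environment)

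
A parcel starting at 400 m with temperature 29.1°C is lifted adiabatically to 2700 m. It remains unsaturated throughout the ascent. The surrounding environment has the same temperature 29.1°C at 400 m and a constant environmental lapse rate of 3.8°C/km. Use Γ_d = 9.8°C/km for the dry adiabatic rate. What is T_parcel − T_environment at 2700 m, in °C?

Parcel:
  From 400 m to 2700 m (dry): cools by 9.8 × 2.3 = 22.54°C, giving 6.56°C.
Environment:
  From 400 m to 2700 m (environment): cools by 3.8 × 2.3 = 8.74°C, giving 20.36°C.
T_parcel − T_env = 6.56 − 20.36 = -13.8°C

-13.8°C (parcel cooler than environment)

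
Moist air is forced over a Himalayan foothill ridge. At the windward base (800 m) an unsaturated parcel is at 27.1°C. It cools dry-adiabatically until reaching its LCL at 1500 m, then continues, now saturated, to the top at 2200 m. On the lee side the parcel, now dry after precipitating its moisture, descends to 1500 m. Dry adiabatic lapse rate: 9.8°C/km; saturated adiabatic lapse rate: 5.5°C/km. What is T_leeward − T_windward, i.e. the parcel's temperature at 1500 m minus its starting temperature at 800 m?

Dry to 1500 m: -9.8 × 0.7 km = -6.86°C, so T = 20.24°C.
Saturated to 2200 m: -5.5 × 0.7 km = -3.85°C, so T = 16.39°C.
Dry descent to 1500 m: +9.8 × 0.7 km = +6.86°C, so T = 23.25°C.
Net change vs windward start: 23.25 − 27.1 = -3.85°C

-3.85°C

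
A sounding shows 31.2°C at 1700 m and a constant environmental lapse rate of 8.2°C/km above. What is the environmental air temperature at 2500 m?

1700–2500 m, environmental: Δz = 0.8 km ⇒ ΔT = -6.56°C; T = 24.64°C

24.64°C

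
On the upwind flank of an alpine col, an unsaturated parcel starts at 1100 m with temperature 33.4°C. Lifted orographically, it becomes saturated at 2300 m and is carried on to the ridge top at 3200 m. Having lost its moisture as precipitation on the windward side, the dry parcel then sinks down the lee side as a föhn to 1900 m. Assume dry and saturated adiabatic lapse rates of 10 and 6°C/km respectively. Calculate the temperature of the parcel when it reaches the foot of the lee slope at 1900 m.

29°C

1100–2300 m, dry: Δz = 1.2 km ⇒ ΔT = -12°C; T = 21.4°C
2300–3200 m, saturated: Δz = 0.9 km ⇒ ΔT = -5.4°C; T = 16°C
3200–1900 m, dry descent: Δz = 1.3 km ⇒ ΔT = +13°C; T = 29°C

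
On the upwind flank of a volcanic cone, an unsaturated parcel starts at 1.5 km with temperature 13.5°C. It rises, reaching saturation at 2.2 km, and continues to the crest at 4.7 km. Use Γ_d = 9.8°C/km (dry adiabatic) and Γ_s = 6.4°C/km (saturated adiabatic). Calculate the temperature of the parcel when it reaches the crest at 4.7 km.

1500 → 2200 m (dry, 9.8°C/km): ΔT = -9.8 × 0.7 = -6.86°C → T = 6.64°C
2200 → 4700 m (saturated, 6.4°C/km): ΔT = -6.4 × 2.5 = -16°C → T = -9.36°C

-9.36°C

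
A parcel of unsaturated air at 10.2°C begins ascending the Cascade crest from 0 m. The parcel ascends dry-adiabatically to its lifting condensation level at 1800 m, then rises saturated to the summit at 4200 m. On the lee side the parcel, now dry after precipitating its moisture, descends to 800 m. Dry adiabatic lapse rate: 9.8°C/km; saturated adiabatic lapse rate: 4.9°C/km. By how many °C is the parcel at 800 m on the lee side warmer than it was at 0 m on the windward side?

+3.92°C

0 → 1800 m (dry, 9.8°C/km): ΔT = -9.8 × 1.8 = -17.64°C → T = -7.44°C
1800 → 4200 m (saturated, 4.9°C/km): ΔT = -4.9 × 2.4 = -11.76°C → T = -19.2°C
4200 → 800 m (dry descent, 9.8°C/km): ΔT = +9.8 × 3.4 = +33.32°C → T = 14.12°C
Net change vs windward start: 14.12 − 10.2 = +3.92°C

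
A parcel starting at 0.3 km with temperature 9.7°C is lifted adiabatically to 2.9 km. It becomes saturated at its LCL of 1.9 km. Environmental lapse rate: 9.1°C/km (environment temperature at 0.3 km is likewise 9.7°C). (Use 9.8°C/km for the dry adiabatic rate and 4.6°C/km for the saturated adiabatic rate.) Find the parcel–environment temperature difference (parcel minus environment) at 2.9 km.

Parcel:
  From 300 m to 1900 m (dry): cools by 9.8 × 1.6 = 15.68°C, giving -5.98°C.
  From 1900 m to 2900 m (saturated): cools by 4.6 × 1 = 4.6°C, giving -10.58°C.
Environment:
  From 300 m to 2900 m (environment): cools by 9.1 × 2.6 = 23.66°C, giving -13.96°C.
T_parcel − T_env = -10.58 − (-13.96) = +3.38°C

+3.38°C (parcel warmer than environment)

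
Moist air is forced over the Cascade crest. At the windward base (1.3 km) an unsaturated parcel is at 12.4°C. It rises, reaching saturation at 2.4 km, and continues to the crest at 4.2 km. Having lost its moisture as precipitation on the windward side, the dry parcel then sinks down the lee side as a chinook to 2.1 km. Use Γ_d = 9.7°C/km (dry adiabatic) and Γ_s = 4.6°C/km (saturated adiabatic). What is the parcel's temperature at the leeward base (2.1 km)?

13.82°C

1300 → 2400 m (dry, 9.7°C/km): ΔT = -9.7 × 1.1 = -10.67°C → T = 1.73°C
2400 → 4200 m (saturated, 4.6°C/km): ΔT = -4.6 × 1.8 = -8.28°C → T = -6.55°C
4200 → 2100 m (dry descent, 9.7°C/km): ΔT = +9.7 × 2.1 = +20.37°C → T = 13.82°C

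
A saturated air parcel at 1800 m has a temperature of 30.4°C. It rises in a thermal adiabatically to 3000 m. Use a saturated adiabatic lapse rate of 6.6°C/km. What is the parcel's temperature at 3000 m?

From 1800 m to 3000 m (saturated adiabatic): cools by 6.6 × 1.2 = 7.92°C, giving 22.48°C.

22.48°C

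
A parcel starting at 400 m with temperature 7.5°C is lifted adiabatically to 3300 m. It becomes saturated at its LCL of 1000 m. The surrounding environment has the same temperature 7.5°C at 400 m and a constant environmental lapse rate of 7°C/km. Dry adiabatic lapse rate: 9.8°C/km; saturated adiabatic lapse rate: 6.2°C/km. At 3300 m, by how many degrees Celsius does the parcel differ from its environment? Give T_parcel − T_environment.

Parcel:
  400–1000 m, dry: Δz = 0.6 km ⇒ ΔT = -5.88°C; T = 1.62°C
  1000–3300 m, saturated: Δz = 2.3 km ⇒ ΔT = -14.26°C; T = -12.64°C
Environment:
  400–3300 m, environment: Δz = 2.9 km ⇒ ΔT = -20.3°C; T = -12.8°C
T_parcel − T_env = -12.64 − (-12.8) = +0.16°C

+0.16°C (parcel warmer than environment)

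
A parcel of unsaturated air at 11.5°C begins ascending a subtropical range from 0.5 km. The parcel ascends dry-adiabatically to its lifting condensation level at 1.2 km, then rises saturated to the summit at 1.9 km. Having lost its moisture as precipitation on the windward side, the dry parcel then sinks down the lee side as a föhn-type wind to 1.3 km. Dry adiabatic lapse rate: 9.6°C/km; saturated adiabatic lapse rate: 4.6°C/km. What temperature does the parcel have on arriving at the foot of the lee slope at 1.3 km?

7.32°C

500–1200 m, dry: Δz = 0.7 km ⇒ ΔT = -6.72°C; T = 4.78°C
1200–1900 m, saturated: Δz = 0.7 km ⇒ ΔT = -3.22°C; T = 1.56°C
1900–1300 m, dry descent: Δz = 0.6 km ⇒ ΔT = +5.76°C; T = 7.32°C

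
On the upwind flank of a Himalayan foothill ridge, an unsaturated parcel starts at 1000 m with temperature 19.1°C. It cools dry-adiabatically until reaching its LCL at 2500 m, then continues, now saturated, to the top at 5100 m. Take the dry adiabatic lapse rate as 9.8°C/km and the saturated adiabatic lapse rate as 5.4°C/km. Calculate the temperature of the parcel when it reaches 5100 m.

1000 → 2500 m (dry, 9.8°C/km): ΔT = -9.8 × 1.5 = -14.7°C → T = 4.4°C
2500 → 5100 m (saturated, 5.4°C/km): ΔT = -5.4 × 2.6 = -14.04°C → T = -9.64°C

-9.64°C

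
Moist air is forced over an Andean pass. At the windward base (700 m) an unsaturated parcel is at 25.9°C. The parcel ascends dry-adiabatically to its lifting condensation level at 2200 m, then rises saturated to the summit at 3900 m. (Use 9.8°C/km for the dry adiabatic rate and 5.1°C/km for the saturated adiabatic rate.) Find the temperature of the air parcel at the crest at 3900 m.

2.53°C

700–2200 m, dry: Δz = 1.5 km ⇒ ΔT = -14.7°C; T = 11.2°C
2200–3900 m, saturated: Δz = 1.7 km ⇒ ΔT = -8.67°C; T = 2.53°C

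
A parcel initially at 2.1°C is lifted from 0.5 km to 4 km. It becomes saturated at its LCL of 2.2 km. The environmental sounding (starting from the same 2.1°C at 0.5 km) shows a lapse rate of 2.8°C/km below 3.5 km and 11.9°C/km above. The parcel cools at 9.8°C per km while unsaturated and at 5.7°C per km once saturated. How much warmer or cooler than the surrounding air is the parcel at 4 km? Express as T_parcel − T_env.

-12.57°C (parcel cooler than environment)

Parcel:
  Dry to 2200 m: -9.8 × 1.7 km = -16.66°C, so T = -14.56°C.
  Saturated to 4000 m: -5.7 × 1.8 km = -10.26°C, so T = -24.82°C.
Environment:
  Environment, lower layer to 3500 m: -2.8 × 3 km = -8.4°C, so T = -6.3°C.
  Environment, upper layer to 4000 m: -11.9 × 0.5 km = -5.95°C, so T = -12.25°C.
T_parcel − T_env = -24.82 − (-12.25) = -12.57°C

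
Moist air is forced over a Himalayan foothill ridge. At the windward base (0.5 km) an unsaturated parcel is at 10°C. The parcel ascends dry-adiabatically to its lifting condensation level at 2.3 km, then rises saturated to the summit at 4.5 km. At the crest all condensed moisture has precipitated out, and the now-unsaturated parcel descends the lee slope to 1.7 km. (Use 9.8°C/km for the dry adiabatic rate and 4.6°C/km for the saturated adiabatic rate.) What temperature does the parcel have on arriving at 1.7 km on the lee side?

500–2300 m, dry: Δz = 1.8 km ⇒ ΔT = -17.64°C; T = -7.64°C
2300–4500 m, saturated: Δz = 2.2 km ⇒ ΔT = -10.12°C; T = -17.76°C
4500–1700 m, dry descent: Δz = 2.8 km ⇒ ΔT = +27.44°C; T = 9.68°C

9.68°C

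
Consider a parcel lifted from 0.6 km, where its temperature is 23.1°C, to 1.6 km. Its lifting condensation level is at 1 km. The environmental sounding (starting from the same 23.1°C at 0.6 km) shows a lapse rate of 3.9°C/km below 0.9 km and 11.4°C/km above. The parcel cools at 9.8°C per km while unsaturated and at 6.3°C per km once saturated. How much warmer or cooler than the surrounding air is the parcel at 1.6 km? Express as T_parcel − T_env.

Parcel:
  600 → 1000 m (dry, 9.8°C/km): ΔT = -9.8 × 0.4 = -3.92°C → T = 19.18°C
  1000 → 1600 m (saturated, 6.3°C/km): ΔT = -6.3 × 0.6 = -3.78°C → T = 15.4°C
Environment:
  600 → 900 m (environment, lower layer, 3.9°C/km): ΔT = -3.9 × 0.3 = -1.17°C → T = 21.93°C
  900 → 1600 m (environment, upper layer, 11.4°C/km): ΔT = -11.4 × 0.7 = -7.98°C → T = 13.95°C
T_parcel − T_env = 15.4 − 13.95 = +1.45°C

+1.45°C (parcel warmer than environment)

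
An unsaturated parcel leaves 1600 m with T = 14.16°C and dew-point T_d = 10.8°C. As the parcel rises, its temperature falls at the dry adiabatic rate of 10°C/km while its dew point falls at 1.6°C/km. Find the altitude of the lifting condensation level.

2000 m

T and T_d converge at 10 − 1.6 = 8.4°C per km
Height above start = (14.16 − 10.8) / 8.4 = 0.4 km
LCL altitude = 1600 m + 400 m = 2000 m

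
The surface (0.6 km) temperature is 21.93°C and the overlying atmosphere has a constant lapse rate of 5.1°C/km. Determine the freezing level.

4.9 km

Height above start = (21.93 − 0) / 5.1 = 4.3 km
Altitude = 600 m + 4300 m = 4900 m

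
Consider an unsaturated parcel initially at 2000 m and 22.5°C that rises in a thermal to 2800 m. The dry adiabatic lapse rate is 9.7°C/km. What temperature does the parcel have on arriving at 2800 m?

2000–2800 m, dry adiabatic: Δz = 0.8 km ⇒ ΔT = -7.76°C; T = 14.74°C

14.74°C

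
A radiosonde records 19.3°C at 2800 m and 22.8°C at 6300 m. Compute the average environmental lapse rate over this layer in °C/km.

-1°C/km

Γ = −ΔT/Δz = (19.3 − 22.8) / (6300 − 2800) m
  = -3.5°C / 3.5 km = -1°C/km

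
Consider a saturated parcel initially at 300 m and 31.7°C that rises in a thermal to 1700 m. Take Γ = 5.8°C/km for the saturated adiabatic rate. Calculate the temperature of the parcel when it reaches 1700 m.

300 → 1700 m (saturated adiabatic, 5.8°C/km): ΔT = -5.8 × 1.4 = -8.12°C → T = 23.58°C

23.58°C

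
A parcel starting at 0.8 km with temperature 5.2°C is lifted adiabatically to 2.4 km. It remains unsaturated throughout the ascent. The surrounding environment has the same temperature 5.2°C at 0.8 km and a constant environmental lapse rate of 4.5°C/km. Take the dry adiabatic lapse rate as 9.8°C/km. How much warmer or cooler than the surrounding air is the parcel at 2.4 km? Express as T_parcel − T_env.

-8.48°C (parcel cooler than environment)

Parcel:
  From 800 m to 2400 m (dry): cools by 9.8 × 1.6 = 15.68°C, giving -10.48°C.
Environment:
  From 800 m to 2400 m (environment): cools by 4.5 × 1.6 = 7.2°C, giving -2°C.
T_parcel − T_env = -10.48 − (-2) = -8.48°C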